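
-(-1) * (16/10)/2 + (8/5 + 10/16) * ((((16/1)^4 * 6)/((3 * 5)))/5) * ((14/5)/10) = 10209732/3125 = 3267.11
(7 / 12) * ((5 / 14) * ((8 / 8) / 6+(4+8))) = 2.53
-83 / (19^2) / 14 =-0.02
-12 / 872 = -0.01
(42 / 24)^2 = 49 / 16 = 3.06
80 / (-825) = -16 / 165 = -0.10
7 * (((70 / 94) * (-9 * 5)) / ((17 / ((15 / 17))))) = -165375 / 13583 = -12.18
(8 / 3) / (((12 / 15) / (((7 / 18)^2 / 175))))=7 / 2430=0.00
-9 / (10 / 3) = -27 / 10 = -2.70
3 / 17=0.18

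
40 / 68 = 10 / 17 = 0.59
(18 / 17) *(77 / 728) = 99 / 884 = 0.11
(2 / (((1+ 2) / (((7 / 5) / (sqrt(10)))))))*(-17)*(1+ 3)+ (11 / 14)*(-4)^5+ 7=-5583 / 7 - 476*sqrt(10) / 75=-817.64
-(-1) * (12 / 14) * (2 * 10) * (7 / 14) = 60 / 7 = 8.57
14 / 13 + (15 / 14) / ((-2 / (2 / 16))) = 2941 / 2912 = 1.01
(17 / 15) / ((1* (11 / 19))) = 323 / 165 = 1.96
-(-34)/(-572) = -17/286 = -0.06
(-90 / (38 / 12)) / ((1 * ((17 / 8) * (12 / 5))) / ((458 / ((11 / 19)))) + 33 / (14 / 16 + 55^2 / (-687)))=15985940400 / 5257255003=3.04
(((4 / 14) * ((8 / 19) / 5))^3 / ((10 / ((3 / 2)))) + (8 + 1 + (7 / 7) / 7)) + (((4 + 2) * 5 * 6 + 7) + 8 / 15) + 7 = 898455274966 / 4411194375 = 203.68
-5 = -5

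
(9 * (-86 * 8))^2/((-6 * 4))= -1597536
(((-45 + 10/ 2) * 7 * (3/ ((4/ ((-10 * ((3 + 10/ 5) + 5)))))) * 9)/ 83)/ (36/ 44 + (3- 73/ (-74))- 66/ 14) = 215384400/ 8549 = 25194.10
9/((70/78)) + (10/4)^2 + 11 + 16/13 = 51887/1820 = 28.51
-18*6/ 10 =-54/ 5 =-10.80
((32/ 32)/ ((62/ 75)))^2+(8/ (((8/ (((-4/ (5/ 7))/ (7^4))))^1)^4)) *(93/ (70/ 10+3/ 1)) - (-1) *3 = 371054632043102499/ 83134231251006250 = 4.46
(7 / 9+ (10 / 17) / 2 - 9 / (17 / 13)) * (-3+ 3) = 0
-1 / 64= -0.02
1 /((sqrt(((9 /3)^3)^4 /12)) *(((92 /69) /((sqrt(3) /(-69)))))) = -1 /11178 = -0.00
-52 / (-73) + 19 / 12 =2011 / 876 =2.30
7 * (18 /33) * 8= 336 /11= 30.55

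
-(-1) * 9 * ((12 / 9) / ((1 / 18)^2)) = 3888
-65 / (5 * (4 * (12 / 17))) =-221 / 48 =-4.60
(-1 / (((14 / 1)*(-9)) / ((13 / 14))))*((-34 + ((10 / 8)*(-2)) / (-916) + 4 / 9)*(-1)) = 7191847 / 29084832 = 0.25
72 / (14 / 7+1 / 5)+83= 115.73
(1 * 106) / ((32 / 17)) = 901 / 16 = 56.31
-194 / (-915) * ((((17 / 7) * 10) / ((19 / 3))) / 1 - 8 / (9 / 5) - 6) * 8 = -12279424 / 1095255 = -11.21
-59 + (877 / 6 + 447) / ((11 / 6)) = 2910 / 11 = 264.55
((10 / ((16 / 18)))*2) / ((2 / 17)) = 765 / 4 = 191.25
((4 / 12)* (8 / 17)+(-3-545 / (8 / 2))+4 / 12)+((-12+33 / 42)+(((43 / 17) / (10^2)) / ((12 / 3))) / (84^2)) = -7195876757 / 47980800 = -149.97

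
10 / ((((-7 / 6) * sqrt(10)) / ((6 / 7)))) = -36 * sqrt(10) / 49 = -2.32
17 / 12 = 1.42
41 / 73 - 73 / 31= -4058 / 2263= -1.79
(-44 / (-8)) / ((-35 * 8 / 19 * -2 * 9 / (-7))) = -209 / 1440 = -0.15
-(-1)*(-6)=-6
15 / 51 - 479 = -8138 / 17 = -478.71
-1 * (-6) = 6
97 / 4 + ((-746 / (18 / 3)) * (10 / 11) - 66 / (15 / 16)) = -105059 / 660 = -159.18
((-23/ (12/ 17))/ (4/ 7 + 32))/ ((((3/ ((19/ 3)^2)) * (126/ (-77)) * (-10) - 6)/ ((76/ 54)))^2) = -820027038523/ 9440207090064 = -0.09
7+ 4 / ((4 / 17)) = 24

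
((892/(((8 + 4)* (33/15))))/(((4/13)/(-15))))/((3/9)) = -217425/44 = -4941.48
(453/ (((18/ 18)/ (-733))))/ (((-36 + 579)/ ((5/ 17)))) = -553415/ 3077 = -179.86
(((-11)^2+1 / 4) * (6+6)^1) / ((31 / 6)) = 8730 / 31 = 281.61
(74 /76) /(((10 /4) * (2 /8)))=148 /95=1.56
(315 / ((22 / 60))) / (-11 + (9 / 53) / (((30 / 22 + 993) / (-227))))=-1826099100 / 23464199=-77.82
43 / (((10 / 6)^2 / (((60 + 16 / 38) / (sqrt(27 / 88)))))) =98728 *sqrt(66) / 475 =1688.57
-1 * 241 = -241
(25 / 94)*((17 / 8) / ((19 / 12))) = 1275 / 3572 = 0.36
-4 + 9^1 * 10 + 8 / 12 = 260 / 3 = 86.67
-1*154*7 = -1078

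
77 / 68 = 1.13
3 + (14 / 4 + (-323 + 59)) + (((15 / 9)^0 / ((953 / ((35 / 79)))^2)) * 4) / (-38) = -55462675235565 / 215389030022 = -257.50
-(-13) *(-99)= -1287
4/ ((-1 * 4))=-1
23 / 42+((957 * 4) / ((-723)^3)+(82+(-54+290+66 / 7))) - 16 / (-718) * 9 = 328.18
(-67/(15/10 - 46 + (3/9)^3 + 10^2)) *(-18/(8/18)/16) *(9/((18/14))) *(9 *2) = 9231327/23992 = 384.77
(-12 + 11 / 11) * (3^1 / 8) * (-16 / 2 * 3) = 99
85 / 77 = 1.10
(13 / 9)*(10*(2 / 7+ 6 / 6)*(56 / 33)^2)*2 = 116480 / 1089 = 106.96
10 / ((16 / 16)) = 10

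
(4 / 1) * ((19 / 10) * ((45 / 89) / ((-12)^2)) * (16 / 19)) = 2 / 89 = 0.02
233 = 233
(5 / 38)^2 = 25 / 1444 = 0.02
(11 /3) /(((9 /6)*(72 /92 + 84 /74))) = 9361 /7344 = 1.27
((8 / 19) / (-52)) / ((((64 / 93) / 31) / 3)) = -8649 / 7904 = -1.09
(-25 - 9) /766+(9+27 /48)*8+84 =122909 /766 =160.46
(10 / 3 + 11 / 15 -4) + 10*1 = 151 / 15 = 10.07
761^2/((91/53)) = 30693413/91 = 337290.25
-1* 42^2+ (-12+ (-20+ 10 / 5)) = -1794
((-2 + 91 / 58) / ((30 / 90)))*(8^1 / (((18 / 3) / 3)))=-5.17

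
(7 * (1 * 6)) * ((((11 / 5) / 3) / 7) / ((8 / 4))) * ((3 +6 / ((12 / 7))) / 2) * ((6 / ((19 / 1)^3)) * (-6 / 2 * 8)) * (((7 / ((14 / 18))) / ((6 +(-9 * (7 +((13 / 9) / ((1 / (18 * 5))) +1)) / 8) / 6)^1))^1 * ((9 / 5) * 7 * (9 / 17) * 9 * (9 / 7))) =810624672 / 154498975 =5.25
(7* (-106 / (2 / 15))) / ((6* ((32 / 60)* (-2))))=869.53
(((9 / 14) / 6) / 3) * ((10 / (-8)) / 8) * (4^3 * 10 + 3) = -3.59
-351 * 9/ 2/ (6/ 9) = -9477/ 4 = -2369.25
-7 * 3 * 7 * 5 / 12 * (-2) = 245 / 2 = 122.50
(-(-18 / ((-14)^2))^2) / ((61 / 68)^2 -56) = 93636 / 612790423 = 0.00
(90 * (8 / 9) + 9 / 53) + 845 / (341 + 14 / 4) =4379 / 53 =82.62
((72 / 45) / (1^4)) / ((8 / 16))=16 / 5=3.20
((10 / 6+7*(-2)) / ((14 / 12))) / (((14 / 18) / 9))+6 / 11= -65640 / 539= -121.78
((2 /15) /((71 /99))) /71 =66 /25205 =0.00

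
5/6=0.83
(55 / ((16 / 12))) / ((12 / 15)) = 825 / 16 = 51.56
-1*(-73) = 73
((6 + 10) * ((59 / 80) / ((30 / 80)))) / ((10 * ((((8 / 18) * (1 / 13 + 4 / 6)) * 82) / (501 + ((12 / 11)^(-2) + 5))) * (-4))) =-11195899 / 760960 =-14.71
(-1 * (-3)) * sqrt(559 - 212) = 3 * sqrt(347) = 55.88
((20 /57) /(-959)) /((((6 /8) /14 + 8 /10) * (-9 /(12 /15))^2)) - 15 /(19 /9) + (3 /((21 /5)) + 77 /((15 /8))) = 183472697654 /5291105085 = 34.68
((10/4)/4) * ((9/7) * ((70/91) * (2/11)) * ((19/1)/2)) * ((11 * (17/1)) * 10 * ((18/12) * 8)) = 2180250/91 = 23958.79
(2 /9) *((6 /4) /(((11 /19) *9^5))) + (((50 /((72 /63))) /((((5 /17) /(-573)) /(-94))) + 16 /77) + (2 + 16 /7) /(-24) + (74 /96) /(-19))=33222901611623539 /4146656976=8011972.49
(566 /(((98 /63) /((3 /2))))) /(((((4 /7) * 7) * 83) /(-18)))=-68769 /2324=-29.59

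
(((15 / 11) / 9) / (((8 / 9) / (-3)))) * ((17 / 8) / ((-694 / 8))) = 765 / 61072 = 0.01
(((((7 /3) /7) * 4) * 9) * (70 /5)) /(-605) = -168 /605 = -0.28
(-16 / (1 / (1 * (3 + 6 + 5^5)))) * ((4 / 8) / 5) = -25072 / 5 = -5014.40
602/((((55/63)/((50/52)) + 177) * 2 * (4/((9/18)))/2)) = 94815/224164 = 0.42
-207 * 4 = -828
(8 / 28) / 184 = 1 / 644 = 0.00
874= 874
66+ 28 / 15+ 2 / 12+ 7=2251 / 30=75.03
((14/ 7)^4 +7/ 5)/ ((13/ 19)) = 1653/ 65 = 25.43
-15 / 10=-3 / 2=-1.50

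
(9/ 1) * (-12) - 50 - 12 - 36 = -206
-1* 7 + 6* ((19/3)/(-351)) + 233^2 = 19052944/351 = 54281.89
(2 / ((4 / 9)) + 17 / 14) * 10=400 / 7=57.14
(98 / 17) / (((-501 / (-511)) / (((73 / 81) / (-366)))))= -1827847 / 126247491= -0.01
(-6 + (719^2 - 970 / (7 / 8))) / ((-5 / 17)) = -12277145 / 7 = -1753877.86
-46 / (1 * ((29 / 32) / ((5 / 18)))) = -3680 / 261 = -14.10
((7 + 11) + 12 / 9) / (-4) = -29 / 6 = -4.83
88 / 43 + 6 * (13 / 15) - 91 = -18007 / 215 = -83.75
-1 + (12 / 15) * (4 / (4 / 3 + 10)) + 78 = 6569 / 85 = 77.28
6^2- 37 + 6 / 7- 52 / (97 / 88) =-32129 / 679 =-47.32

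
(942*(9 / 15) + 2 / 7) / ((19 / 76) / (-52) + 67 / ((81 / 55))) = 12.43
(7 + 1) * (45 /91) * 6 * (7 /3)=720 /13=55.38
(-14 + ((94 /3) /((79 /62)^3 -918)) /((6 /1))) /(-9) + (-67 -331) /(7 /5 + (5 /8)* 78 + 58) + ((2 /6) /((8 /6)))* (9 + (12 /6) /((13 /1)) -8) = -1216740136176473 /662920694179380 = -1.84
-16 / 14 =-8 / 7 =-1.14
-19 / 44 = -0.43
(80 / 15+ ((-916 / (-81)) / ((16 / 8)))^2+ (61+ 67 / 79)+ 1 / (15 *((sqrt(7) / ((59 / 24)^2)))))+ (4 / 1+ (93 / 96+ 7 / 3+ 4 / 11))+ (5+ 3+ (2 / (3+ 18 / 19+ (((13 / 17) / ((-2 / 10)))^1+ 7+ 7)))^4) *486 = 3481 *sqrt(7) / 60480+ 19731460361272067380303387 / 4939021692699183654048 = 3995.17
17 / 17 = 1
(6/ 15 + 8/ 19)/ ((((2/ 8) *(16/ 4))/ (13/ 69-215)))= -385372/ 2185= -176.37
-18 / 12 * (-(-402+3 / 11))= -13257 / 22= -602.59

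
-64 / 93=-0.69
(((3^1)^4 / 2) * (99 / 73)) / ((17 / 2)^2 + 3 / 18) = 4374 / 5767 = 0.76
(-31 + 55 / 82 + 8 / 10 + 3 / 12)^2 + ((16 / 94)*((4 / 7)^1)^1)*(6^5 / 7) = 1494837719343 / 1548537200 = 965.32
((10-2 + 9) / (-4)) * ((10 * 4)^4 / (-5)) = 2176000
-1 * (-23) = 23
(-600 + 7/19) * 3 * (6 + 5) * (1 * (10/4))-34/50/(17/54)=-46998177/950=-49471.77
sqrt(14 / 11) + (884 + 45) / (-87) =-929 / 87 + sqrt(154) / 11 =-9.55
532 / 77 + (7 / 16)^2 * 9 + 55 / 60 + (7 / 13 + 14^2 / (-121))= 10228727 / 1208064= 8.47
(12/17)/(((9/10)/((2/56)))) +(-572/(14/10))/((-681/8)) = 18630/3859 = 4.83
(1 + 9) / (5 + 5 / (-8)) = 2.29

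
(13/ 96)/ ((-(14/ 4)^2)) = -13/ 1176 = -0.01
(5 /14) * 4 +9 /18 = 27 /14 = 1.93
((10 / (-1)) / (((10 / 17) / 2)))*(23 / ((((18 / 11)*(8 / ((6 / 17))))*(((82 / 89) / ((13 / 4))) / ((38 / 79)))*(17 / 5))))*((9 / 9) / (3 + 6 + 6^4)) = -5561699 / 689829264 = -0.01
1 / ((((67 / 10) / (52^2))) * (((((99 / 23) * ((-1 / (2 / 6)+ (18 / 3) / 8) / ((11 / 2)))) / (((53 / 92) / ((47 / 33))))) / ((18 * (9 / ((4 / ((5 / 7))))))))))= -59116200 / 22043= -2681.86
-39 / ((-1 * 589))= 39 / 589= 0.07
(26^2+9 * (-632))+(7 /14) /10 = -100239 /20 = -5011.95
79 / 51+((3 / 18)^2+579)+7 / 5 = 1780849 / 3060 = 581.98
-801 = -801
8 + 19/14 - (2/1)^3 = 19/14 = 1.36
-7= -7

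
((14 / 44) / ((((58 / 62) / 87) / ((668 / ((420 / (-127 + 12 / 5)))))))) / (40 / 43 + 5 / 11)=-138686653 / 32750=-4234.71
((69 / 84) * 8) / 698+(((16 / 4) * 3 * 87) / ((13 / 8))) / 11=58.42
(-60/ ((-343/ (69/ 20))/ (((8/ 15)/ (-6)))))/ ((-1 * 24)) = 23/ 10290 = 0.00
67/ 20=3.35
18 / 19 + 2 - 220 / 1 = -4124 / 19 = -217.05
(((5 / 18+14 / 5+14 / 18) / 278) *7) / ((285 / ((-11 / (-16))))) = 0.00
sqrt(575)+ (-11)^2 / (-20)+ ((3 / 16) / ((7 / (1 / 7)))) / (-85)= -80635 / 13328+ 5* sqrt(23)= 17.93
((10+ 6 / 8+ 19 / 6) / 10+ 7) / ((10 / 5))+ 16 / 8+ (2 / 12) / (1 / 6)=1727 / 240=7.20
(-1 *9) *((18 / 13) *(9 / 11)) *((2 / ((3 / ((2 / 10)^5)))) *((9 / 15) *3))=-8748 / 2234375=-0.00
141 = 141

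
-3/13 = -0.23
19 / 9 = 2.11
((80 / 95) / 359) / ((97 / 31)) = 0.00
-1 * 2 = -2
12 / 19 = 0.63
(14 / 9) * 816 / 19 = 66.81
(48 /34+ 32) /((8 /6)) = 426 /17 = 25.06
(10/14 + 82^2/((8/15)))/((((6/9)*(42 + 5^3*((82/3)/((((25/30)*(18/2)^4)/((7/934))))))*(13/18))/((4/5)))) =2920534192647/5855932082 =498.73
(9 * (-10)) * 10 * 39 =-35100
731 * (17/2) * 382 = 2373557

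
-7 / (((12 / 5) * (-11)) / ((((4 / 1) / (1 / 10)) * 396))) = 4200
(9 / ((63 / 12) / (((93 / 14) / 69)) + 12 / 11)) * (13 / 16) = 4433 / 33720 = 0.13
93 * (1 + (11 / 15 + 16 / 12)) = 1426 / 5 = 285.20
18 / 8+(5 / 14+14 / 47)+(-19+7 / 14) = -20523 / 1316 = -15.59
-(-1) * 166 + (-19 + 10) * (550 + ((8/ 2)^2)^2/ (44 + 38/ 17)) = -633232/ 131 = -4833.83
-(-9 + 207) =-198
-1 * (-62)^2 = -3844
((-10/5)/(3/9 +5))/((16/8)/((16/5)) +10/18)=-27/85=-0.32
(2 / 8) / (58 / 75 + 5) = 75 / 1732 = 0.04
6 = 6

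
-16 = -16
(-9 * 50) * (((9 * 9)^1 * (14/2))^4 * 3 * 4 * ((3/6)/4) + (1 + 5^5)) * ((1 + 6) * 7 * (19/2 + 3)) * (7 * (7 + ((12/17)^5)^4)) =-17021786279637353286145845419501741043384375/8128462813295145044803202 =-2094096592506523539.84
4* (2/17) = 8/17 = 0.47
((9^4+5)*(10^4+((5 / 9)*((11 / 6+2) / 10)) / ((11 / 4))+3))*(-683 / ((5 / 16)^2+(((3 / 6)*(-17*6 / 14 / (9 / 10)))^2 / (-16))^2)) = -12283865337548195328 / 313844575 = -39139963905.85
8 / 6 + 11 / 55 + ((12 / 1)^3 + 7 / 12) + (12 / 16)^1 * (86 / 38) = 493567 / 285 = 1731.81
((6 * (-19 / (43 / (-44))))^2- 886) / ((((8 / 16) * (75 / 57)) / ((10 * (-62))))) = -110835861904 / 9245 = -11988735.74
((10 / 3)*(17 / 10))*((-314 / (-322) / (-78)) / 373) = -0.00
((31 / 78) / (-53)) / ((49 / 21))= -31 / 9646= -0.00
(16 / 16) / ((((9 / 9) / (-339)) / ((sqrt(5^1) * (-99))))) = 33561 * sqrt(5) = 75044.68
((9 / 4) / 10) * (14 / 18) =7 / 40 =0.18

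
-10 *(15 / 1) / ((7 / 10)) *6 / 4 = -2250 / 7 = -321.43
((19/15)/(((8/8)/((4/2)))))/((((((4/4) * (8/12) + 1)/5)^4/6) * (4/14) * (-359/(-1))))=21546/1795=12.00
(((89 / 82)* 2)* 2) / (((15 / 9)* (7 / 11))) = 5874 / 1435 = 4.09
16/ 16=1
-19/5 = -3.80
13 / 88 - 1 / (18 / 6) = -49 / 264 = -0.19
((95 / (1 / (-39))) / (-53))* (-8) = -29640 / 53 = -559.25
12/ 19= 0.63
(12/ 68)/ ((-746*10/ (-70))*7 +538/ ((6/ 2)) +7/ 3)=9/ 47311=0.00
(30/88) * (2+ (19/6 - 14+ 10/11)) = -2615/968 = -2.70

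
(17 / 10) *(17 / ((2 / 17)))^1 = 4913 / 20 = 245.65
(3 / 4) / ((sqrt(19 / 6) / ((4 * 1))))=3 * sqrt(114) / 19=1.69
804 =804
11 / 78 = 0.14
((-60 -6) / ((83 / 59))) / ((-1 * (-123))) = -1298 / 3403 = -0.38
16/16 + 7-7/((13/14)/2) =-92/13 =-7.08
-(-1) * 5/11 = 5/11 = 0.45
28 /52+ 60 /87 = 463 /377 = 1.23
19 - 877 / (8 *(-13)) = 2853 / 104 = 27.43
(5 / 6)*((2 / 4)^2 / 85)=1 / 408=0.00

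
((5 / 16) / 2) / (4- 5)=-5 / 32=-0.16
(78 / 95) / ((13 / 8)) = 48 / 95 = 0.51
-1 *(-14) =14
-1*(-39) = 39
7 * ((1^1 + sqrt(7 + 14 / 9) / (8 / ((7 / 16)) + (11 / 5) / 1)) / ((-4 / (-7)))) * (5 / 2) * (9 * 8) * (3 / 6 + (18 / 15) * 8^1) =173215 * sqrt(77) / 478 + 44541 / 2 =25450.32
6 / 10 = 3 / 5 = 0.60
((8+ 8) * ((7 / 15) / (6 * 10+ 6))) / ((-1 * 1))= -56 / 495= -0.11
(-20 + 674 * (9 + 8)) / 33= 11438 / 33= 346.61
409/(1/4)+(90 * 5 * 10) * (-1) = -2864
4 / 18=2 / 9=0.22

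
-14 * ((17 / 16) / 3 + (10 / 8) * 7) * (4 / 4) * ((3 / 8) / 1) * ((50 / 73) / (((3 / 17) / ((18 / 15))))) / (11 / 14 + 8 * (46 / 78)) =-14196819 / 350984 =-40.45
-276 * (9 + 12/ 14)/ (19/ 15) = -285660/ 133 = -2147.82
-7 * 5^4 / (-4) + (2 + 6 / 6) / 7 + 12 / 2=1100.18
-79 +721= 642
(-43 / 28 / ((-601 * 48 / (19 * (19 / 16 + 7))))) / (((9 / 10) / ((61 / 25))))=6528647 / 290787840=0.02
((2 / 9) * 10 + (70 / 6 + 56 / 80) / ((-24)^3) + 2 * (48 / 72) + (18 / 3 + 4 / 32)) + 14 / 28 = 4221709 / 414720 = 10.18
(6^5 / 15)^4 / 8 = 5642219814912 / 625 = 9027551703.86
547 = 547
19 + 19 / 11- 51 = -333 / 11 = -30.27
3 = 3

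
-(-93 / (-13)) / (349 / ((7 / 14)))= -93 / 9074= -0.01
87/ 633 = 29/ 211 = 0.14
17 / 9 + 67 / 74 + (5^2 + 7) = 23173 / 666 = 34.79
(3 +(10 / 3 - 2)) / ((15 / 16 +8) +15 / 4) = 0.34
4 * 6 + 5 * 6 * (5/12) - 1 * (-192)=457/2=228.50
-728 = -728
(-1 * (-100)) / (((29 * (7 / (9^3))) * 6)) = 12150 / 203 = 59.85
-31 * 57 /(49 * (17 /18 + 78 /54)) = -31806 /2107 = -15.10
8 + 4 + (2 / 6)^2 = 109 / 9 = 12.11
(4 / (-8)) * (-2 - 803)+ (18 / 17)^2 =233293 / 578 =403.62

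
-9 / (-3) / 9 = 1 / 3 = 0.33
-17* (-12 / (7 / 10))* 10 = 20400 / 7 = 2914.29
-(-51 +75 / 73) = 49.97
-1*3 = -3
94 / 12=47 / 6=7.83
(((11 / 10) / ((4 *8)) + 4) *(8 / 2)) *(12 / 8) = 3873 / 160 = 24.21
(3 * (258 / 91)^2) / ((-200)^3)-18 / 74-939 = -575562625847151 / 612794000000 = -939.24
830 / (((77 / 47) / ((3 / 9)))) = 39010 / 231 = 168.87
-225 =-225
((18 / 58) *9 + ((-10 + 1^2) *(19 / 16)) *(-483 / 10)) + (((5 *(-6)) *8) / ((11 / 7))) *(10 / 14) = 20921727 / 51040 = 409.91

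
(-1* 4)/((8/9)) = -9/2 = -4.50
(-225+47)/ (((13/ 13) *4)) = -44.50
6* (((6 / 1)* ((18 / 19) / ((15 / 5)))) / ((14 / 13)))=1404 / 133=10.56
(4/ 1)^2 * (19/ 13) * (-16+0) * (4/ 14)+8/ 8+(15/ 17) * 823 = 959566/ 1547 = 620.28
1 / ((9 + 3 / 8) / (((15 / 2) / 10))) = 2 / 25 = 0.08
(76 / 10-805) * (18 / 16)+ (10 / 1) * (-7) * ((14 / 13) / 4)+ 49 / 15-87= -1559461 / 1560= -999.65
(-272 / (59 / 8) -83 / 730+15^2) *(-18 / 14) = -72876357 / 301490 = -241.72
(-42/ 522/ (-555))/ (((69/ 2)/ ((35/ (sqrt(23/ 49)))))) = 686 * sqrt(23)/ 15325659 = 0.00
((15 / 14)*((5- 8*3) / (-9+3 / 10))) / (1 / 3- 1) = -1425 / 406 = -3.51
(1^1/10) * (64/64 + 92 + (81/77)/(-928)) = 6645327/714560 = 9.30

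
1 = 1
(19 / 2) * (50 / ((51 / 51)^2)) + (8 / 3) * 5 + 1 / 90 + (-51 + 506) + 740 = 151501 / 90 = 1683.34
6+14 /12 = 43 /6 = 7.17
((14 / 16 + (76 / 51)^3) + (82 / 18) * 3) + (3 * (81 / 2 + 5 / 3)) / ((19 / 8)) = 1433869775 / 20162952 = 71.11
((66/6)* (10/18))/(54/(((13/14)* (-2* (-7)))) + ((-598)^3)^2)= 715/5350482718575329574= 0.00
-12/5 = -2.40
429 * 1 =429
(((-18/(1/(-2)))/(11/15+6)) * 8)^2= 18662400/10201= 1829.47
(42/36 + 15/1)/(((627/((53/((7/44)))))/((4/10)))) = 20564/5985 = 3.44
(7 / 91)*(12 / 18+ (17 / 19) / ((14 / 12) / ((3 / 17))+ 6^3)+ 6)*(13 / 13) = 1523578 / 2969187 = 0.51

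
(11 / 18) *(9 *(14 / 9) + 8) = 121 / 9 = 13.44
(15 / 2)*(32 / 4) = 60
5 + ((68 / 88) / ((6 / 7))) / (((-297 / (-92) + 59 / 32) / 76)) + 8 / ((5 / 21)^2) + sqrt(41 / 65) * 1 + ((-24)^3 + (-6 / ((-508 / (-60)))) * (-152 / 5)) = -5336052208441 / 391125075 + sqrt(2665) / 65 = -13642.03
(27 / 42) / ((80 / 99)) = 891 / 1120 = 0.80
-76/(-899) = 76/899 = 0.08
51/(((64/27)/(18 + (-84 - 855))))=-1268217/64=-19815.89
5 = 5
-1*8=-8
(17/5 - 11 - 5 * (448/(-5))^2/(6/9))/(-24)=150547/60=2509.12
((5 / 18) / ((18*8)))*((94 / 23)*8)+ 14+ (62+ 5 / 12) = 76.48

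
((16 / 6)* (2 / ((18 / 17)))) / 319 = 136 / 8613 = 0.02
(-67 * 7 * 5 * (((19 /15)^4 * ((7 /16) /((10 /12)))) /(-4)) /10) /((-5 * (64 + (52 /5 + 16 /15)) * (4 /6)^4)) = -3850594587 /3622400000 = -1.06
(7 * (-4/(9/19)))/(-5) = 532/45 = 11.82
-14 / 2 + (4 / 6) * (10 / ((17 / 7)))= -217 / 51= -4.25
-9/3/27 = -0.11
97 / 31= 3.13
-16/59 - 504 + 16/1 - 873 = -1361.27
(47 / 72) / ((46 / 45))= 235 / 368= 0.64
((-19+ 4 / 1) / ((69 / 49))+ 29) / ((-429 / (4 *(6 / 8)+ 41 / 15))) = -36292 / 148005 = -0.25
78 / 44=39 / 22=1.77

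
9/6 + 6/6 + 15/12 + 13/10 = 101/20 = 5.05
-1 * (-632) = 632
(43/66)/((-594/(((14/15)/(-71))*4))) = 602/10438065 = 0.00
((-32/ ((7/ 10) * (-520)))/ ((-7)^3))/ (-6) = 4/ 93639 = 0.00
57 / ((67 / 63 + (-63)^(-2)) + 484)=226233 / 1925218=0.12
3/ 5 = 0.60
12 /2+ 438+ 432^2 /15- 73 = 64063 /5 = 12812.60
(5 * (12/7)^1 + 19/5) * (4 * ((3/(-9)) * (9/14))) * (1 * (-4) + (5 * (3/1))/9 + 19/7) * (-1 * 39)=270192/1715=157.55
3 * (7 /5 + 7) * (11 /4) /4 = 693 /40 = 17.32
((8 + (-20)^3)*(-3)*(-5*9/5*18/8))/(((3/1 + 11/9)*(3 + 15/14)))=-28243.20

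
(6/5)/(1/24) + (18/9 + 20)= 254/5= 50.80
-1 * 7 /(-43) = 7 /43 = 0.16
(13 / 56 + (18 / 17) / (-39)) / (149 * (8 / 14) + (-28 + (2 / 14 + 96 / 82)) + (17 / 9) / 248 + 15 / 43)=1247891949 / 358021747889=0.00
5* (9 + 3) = 60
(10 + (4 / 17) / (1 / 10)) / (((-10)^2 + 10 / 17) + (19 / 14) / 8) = 23520 / 191843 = 0.12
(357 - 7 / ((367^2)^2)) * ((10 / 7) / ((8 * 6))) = 2312993656925 / 217693520652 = 10.62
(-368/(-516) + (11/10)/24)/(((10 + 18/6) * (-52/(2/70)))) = -373/11627200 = -0.00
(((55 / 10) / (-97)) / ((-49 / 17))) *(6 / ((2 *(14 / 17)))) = 9537 / 133084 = 0.07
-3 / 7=-0.43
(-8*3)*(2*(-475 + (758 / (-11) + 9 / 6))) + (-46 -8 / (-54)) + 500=7867466 / 297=26489.78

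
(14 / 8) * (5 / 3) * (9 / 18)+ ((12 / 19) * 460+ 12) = 138617 / 456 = 303.98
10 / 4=5 / 2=2.50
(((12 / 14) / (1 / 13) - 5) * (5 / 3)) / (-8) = -215 / 168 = -1.28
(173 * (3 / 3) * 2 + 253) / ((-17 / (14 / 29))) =-8386 / 493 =-17.01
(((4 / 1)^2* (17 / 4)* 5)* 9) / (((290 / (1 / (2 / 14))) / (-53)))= -3914.69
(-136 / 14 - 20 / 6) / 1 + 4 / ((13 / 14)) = -2386 / 273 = -8.74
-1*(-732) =732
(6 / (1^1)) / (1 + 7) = 3 / 4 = 0.75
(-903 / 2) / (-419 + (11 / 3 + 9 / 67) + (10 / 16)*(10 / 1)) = 1.10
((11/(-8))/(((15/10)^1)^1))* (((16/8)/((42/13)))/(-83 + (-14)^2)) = -143/28476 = -0.01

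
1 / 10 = 0.10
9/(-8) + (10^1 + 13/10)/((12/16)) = 1673/120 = 13.94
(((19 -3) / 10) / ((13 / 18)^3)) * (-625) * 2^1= -11664000 / 2197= -5309.06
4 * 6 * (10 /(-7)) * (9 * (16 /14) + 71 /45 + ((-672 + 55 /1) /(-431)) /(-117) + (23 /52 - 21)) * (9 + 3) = 3582.08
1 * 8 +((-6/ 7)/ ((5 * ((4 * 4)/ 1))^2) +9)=380797/ 22400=17.00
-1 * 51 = -51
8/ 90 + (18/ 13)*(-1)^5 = -1.30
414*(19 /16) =491.62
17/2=8.50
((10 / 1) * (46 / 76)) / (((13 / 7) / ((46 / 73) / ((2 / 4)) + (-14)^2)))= 11592000 / 18031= 642.89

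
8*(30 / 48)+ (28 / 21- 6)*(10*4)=-545 / 3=-181.67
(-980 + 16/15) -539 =-1517.93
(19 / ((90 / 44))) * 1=418 / 45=9.29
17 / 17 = 1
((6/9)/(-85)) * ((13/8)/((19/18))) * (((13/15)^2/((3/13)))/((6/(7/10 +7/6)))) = -0.01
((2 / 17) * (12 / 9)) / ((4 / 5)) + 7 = 367 / 51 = 7.20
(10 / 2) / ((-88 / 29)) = -145 / 88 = -1.65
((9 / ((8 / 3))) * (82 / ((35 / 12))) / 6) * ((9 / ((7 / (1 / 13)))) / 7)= 9963 / 44590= 0.22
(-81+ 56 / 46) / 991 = -1835 / 22793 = -0.08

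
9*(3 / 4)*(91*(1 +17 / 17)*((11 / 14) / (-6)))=-1287 / 8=-160.88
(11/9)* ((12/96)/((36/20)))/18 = 55/11664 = 0.00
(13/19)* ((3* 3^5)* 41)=388557/19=20450.37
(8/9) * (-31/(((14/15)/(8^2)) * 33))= -39680/693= -57.26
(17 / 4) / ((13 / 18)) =153 / 26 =5.88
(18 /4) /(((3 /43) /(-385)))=-49665 /2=-24832.50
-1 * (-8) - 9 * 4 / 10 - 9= -4.60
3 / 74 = 0.04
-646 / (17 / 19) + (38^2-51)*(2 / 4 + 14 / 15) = 38239 / 30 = 1274.63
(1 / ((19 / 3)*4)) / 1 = 3 / 76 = 0.04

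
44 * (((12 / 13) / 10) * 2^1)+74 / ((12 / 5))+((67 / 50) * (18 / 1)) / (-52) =150121 / 3900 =38.49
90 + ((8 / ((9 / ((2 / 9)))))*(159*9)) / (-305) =81502 / 915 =89.07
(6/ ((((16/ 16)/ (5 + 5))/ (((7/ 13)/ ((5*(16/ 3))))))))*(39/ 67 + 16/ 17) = 109305/ 59228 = 1.85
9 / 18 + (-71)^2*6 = 60493 / 2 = 30246.50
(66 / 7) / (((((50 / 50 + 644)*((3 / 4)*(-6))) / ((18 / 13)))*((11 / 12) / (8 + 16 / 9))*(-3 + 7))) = -704 / 58695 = -0.01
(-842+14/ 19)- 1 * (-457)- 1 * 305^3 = -28373009.26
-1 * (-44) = 44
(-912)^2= 831744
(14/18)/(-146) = -7/1314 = -0.01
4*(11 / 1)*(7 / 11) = 28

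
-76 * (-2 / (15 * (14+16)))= 76 / 225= 0.34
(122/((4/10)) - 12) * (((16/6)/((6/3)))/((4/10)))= 2930/3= 976.67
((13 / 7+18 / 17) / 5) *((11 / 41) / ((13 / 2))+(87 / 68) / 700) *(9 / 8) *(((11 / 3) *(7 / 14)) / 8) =12522481521 / 1932240128000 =0.01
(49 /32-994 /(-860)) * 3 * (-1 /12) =-18487 /27520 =-0.67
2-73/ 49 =25/ 49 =0.51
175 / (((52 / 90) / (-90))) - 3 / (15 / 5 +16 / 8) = -27260.22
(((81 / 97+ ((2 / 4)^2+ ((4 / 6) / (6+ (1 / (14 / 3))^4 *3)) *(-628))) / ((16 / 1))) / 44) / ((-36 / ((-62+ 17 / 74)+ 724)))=1013637300005 / 565331470336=1.79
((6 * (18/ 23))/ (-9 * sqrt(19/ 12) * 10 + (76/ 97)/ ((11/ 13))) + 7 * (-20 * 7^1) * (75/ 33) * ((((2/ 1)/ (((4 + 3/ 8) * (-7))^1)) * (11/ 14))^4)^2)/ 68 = -461088045 * sqrt(57)/ 5708656804871 - 18309458920897637885511009572/ 3671024101121898588468802300440625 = -0.00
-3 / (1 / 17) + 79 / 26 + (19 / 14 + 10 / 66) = -46.45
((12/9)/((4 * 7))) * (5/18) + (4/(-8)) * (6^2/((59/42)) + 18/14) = -21415/1593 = -13.44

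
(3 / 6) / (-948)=-1 / 1896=-0.00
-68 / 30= -2.27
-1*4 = -4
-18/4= -9/2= -4.50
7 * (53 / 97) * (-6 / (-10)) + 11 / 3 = 8674 / 1455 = 5.96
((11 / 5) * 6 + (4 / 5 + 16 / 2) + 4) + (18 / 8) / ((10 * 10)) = 10409 / 400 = 26.02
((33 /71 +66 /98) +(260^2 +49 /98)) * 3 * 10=7055582985 /3479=2028049.15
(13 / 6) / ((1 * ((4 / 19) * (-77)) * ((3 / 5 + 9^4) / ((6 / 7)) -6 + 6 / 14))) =-1235 / 70682568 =-0.00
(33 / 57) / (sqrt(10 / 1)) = 11* sqrt(10) / 190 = 0.18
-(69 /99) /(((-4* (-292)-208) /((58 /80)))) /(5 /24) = -667 /264000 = -0.00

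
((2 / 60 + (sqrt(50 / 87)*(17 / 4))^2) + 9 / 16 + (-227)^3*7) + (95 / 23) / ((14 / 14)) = -13107280908149 / 160080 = -81879565.89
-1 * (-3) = 3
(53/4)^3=148877/64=2326.20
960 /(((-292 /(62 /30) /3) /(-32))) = 47616 /73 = 652.27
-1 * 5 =-5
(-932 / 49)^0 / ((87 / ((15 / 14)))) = 5 / 406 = 0.01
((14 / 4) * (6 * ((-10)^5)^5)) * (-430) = 90300000000000000000000000000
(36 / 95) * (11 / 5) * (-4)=-1584 / 475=-3.33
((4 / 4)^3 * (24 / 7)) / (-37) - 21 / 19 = -5895 / 4921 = -1.20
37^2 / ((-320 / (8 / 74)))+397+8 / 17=539931 / 1360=397.01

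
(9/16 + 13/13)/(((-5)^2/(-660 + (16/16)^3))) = -659/16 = -41.19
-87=-87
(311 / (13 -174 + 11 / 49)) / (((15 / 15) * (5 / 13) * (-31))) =15239 / 93930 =0.16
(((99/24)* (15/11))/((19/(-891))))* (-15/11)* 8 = 54675/19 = 2877.63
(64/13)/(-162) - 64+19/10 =-654233/10530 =-62.13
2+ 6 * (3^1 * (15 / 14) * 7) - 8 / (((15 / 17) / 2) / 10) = -133 / 3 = -44.33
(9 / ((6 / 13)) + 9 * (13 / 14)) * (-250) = -48750 / 7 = -6964.29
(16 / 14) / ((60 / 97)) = 194 / 105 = 1.85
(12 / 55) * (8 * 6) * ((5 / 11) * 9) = 5184 / 121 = 42.84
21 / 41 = 0.51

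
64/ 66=32/ 33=0.97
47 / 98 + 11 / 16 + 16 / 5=17119 / 3920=4.37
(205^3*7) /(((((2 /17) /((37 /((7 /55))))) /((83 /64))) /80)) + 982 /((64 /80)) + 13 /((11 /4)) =1360553738505311 /88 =15460837937560.35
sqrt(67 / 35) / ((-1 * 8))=-0.17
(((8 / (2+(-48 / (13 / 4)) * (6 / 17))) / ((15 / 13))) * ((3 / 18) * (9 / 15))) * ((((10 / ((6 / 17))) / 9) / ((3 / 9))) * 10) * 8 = -1562912 / 9585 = -163.06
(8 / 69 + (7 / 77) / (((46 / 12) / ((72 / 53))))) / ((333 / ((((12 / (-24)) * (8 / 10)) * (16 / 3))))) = -38144 / 40186773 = -0.00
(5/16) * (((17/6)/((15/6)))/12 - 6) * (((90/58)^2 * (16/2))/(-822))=79725/1843472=0.04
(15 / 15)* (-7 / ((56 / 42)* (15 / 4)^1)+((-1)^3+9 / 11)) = -87 / 55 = -1.58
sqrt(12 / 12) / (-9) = -1 / 9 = -0.11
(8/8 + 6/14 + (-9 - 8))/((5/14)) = -218/5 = -43.60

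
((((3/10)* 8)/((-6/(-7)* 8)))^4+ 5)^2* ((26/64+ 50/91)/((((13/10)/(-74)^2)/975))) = 7359034377102538581/74547200000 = 98716442.43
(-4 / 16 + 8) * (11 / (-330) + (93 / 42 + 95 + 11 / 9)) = 960907 / 1260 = 762.62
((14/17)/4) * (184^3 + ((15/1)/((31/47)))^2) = 41909352583/32674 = 1282651.42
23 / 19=1.21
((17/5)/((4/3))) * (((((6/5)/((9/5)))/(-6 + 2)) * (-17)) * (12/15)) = 289/50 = 5.78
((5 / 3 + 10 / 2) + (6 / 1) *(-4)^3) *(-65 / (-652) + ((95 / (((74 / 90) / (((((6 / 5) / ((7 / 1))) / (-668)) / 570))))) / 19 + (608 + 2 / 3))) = -276933672966124 / 1205590869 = -229707.84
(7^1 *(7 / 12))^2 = 16.67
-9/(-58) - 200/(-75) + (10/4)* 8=3971/174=22.82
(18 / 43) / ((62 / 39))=351 / 1333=0.26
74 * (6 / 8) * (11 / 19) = 1221 / 38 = 32.13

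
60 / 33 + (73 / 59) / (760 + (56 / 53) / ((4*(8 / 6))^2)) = 1522409028 / 836575927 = 1.82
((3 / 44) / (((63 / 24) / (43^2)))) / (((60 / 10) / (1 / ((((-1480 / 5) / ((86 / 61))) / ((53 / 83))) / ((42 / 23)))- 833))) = -1896069495619 / 284368458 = -6667.65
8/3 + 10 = 38/3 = 12.67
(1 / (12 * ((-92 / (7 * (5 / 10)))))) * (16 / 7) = -1 / 138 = -0.01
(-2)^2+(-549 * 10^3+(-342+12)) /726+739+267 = 30655 /121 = 253.35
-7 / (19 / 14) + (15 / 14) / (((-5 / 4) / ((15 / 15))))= -800 / 133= -6.02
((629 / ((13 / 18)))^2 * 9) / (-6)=-192281526 / 169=-1137760.51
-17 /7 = -2.43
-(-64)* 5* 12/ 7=3840/ 7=548.57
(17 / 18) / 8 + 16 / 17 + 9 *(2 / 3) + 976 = 2406529 / 2448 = 983.06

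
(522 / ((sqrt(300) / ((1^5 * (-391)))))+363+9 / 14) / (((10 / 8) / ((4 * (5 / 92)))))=10182 / 161 - 5916 * sqrt(3) / 5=-1986.12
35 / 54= 0.65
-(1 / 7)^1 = -1 / 7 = -0.14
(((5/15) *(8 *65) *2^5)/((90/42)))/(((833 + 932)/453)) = 3517696/5295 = 664.34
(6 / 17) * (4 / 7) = 24 / 119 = 0.20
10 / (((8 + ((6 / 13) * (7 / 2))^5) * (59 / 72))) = 53466192 / 83242451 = 0.64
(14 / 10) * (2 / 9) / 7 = 0.04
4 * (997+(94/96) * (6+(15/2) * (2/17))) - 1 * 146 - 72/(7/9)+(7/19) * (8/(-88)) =375686499/99484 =3776.35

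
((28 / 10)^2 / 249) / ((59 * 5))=196 / 1836375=0.00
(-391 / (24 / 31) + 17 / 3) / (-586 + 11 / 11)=799 / 936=0.85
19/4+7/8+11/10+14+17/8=22.85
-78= -78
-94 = -94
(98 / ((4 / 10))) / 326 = 245 / 326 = 0.75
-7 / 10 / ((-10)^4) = -7 / 100000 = -0.00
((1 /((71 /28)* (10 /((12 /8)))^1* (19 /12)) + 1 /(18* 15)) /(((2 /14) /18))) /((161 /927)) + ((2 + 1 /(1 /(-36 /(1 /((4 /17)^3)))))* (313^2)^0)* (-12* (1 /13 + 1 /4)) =13862999331 /582842195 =23.79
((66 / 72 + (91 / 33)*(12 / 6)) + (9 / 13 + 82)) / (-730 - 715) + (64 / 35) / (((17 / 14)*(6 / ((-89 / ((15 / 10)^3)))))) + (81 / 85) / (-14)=-3162527299 / 468648180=-6.75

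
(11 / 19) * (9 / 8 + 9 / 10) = 891 / 760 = 1.17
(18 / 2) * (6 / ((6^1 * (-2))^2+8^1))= 27 / 76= 0.36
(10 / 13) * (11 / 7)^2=1210 / 637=1.90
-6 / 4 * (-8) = 12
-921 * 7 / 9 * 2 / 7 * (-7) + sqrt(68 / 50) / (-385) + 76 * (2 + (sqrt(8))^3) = -sqrt(34) / 1925 + 4754 / 3 + 1216 * sqrt(2) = 3304.35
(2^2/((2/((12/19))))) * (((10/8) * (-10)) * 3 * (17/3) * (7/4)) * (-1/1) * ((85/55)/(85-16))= 50575/4807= 10.52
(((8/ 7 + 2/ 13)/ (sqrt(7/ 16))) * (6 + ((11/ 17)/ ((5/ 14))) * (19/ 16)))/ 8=327037 * sqrt(7)/ 433160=2.00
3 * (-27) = -81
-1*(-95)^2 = -9025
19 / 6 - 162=-953 / 6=-158.83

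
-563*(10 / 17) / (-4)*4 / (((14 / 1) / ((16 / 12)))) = 11260 / 357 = 31.54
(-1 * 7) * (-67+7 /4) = 1827 /4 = 456.75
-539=-539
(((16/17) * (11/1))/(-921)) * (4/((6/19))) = -6688/46971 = -0.14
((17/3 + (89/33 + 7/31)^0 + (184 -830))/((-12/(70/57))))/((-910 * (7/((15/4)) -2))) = 4795/8892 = 0.54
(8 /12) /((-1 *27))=-0.02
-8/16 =-0.50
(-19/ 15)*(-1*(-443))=-8417/ 15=-561.13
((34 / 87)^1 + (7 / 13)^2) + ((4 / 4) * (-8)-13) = -298754 / 14703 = -20.32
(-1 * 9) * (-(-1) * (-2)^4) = -144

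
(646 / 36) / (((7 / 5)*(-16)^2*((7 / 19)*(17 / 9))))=1805 / 25088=0.07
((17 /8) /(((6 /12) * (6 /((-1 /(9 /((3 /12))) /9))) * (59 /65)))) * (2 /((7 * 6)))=-1105 /9634464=-0.00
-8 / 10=-4 / 5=-0.80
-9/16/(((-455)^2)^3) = -9/141967313010250000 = -0.00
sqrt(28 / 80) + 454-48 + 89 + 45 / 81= sqrt(35) / 10 + 4460 / 9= 496.15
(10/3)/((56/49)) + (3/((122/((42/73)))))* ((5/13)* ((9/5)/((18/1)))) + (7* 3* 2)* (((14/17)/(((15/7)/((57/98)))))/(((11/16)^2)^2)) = 38851498255409/864503905980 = 44.94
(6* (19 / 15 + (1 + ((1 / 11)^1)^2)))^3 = 563150709512 / 221445125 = 2543.07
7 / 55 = 0.13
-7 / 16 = -0.44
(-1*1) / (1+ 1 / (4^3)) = -0.98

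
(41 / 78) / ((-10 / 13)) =-41 / 60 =-0.68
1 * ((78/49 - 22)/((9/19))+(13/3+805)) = 337916/441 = 766.25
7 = 7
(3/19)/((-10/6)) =-9/95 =-0.09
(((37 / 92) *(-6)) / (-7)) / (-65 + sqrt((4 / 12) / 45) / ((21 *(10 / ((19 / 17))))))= -886703658750 / 167195563754197 - 1613385 *sqrt(15) / 167195563754197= -0.01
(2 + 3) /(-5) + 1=0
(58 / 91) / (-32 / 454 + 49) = 454 / 34853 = 0.01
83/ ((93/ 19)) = 1577/ 93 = 16.96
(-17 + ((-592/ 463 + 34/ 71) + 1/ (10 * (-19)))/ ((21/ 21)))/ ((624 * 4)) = -111207763/ 15589691520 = -0.01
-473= -473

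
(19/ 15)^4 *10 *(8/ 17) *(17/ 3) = 2085136/ 30375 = 68.65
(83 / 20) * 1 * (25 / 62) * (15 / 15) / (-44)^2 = 415 / 480128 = 0.00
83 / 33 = 2.52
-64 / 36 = -16 / 9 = -1.78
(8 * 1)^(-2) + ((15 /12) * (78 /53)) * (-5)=-31147 /3392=-9.18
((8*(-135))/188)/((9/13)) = -390/47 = -8.30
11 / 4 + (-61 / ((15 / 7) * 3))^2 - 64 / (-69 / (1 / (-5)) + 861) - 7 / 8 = 91.86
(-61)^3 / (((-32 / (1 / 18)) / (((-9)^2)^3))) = 13403001069 / 64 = 209421891.70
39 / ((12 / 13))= 169 / 4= 42.25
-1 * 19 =-19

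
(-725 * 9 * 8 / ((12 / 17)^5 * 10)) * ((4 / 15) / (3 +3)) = -41175853 / 31104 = -1323.81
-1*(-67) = 67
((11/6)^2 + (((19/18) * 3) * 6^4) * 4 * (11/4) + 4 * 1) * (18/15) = 1625449/30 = 54181.63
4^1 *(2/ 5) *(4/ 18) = 16/ 45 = 0.36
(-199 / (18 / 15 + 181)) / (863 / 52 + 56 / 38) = -983060 / 16264083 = -0.06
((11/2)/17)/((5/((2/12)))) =11/1020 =0.01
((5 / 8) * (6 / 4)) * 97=1455 / 16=90.94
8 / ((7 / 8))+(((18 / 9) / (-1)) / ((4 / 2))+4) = 85 / 7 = 12.14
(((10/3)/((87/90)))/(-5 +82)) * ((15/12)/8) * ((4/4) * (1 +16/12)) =125/7656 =0.02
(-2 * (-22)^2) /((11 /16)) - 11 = -1419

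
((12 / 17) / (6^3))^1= 1 / 306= 0.00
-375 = -375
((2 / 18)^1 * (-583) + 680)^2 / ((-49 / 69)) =-14390663 / 27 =-532987.52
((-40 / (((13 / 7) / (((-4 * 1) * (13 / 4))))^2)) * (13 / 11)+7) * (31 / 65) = -787493 / 715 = -1101.39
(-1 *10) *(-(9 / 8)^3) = 3645 / 256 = 14.24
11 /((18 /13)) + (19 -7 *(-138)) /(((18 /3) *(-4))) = -2383 /72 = -33.10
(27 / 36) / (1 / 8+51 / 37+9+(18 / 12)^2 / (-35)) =7770 / 108149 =0.07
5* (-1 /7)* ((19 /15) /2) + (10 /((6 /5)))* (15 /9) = 1693 /126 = 13.44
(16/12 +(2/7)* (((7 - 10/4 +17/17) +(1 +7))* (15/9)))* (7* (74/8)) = 6031/12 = 502.58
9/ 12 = 3/ 4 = 0.75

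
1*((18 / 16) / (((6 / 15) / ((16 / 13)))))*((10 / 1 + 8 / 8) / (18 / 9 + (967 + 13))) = 495 / 12766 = 0.04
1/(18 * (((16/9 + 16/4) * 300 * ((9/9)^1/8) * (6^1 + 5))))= 1/42900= 0.00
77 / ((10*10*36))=77 / 3600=0.02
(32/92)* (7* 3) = 168/23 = 7.30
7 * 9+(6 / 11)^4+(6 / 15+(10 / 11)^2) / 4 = 9281681 / 146410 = 63.40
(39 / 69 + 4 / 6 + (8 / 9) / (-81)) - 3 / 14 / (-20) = 1.23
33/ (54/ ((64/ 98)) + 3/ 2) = 176/ 449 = 0.39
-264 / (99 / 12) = -32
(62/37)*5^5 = 193750/37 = 5236.49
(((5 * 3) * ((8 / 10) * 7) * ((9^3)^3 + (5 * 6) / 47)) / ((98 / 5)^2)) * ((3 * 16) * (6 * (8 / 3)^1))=149832107078400 / 2303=65059534120.02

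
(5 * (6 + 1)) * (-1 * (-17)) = 595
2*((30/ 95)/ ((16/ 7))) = 21/ 76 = 0.28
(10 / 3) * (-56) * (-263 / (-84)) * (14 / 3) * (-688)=50664320 / 27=1876456.30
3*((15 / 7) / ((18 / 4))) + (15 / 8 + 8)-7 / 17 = 10369 / 952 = 10.89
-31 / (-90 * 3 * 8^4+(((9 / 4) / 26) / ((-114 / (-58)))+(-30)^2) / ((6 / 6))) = 61256 / 2183519433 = 0.00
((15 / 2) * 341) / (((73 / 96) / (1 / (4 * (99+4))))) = 61380 / 7519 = 8.16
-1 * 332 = -332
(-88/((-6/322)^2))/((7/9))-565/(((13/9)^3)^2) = -1573183552141/4826809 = -325926.21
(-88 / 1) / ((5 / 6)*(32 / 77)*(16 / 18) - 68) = 45738 / 35183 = 1.30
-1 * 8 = -8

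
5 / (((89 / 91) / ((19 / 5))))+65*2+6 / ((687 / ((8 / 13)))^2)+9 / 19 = 6739474944382 / 44959609617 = 149.90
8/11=0.73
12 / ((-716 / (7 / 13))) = -21 / 2327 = -0.01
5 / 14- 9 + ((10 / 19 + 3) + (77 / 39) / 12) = -308233 / 62244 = -4.95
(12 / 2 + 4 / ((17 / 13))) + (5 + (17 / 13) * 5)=20.60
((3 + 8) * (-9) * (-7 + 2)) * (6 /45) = 66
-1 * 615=-615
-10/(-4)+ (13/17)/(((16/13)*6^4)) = 881449/352512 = 2.50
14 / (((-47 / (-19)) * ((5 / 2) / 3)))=1596 / 235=6.79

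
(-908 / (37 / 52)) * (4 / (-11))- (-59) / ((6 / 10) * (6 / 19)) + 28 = 803.43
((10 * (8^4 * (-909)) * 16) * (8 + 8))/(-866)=4765777920/433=11006415.52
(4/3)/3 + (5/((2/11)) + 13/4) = 31.19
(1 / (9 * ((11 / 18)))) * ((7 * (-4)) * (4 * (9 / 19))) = -2016 / 209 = -9.65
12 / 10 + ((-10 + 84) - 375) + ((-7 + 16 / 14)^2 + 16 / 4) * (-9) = -157916 / 245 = -644.56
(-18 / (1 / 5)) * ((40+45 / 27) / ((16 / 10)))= -9375 / 4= -2343.75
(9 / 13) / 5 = 9 / 65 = 0.14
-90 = -90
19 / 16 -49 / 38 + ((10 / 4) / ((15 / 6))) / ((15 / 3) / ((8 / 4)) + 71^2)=-312089 / 3066448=-0.10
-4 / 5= -0.80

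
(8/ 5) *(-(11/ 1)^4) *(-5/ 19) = 117128/ 19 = 6164.63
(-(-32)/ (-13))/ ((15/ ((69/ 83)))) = -0.14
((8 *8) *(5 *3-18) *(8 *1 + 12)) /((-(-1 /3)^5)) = -933120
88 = 88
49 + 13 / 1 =62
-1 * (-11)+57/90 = 349/30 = 11.63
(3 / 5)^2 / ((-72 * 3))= -1 / 600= -0.00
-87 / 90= -29 / 30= -0.97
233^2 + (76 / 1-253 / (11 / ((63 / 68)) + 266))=951697751 / 17506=54364.09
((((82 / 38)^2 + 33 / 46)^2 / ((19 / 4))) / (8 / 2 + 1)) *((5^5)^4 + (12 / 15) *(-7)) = 3797339973926321208677737 / 32746409275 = 115962026310633.45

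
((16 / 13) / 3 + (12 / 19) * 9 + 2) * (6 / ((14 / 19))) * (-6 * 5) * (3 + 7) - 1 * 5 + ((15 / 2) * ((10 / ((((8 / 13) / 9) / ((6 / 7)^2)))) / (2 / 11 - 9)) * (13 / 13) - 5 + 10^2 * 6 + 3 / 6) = -1190952908 / 61789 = -19274.51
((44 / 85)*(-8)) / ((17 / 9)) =-3168 / 1445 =-2.19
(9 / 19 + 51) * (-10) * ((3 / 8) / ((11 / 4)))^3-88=-4516879 / 50578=-89.31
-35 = -35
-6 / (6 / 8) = -8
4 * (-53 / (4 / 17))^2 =811801 / 4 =202950.25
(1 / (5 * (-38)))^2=1 / 36100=0.00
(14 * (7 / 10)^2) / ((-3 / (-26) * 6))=4459 / 450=9.91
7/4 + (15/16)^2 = 673/256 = 2.63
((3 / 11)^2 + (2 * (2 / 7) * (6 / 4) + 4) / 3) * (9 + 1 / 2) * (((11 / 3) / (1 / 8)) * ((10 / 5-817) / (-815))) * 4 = 1308112 / 693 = 1887.61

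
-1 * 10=-10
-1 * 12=-12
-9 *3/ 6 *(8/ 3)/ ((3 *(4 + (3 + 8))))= -4/ 15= -0.27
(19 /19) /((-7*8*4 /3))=-3 /224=-0.01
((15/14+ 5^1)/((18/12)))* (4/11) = 340/231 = 1.47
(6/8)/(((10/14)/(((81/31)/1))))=1701/620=2.74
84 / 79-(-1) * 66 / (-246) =2575 / 3239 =0.79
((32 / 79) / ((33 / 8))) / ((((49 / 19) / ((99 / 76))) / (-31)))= -5952 / 3871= -1.54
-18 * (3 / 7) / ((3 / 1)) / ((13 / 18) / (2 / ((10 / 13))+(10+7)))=-4536 / 65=-69.78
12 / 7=1.71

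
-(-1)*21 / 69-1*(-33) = 766 / 23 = 33.30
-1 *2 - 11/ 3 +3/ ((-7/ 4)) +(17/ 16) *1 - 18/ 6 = -3131/ 336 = -9.32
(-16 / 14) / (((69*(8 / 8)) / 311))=-2488 / 483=-5.15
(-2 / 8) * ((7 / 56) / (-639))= 1 / 20448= 0.00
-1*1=-1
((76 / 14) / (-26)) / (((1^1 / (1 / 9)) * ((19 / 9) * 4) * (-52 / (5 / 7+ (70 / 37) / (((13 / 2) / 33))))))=34745 / 63730576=0.00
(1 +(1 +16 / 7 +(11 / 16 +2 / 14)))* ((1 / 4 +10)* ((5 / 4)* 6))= 352395 / 896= 393.30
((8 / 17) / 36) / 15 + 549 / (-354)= -419749 / 270810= -1.55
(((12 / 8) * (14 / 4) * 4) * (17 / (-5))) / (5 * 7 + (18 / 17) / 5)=-6069 / 2993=-2.03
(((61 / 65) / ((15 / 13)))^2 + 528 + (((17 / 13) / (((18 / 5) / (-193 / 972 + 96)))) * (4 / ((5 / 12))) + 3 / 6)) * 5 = 786625927 / 182250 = 4316.19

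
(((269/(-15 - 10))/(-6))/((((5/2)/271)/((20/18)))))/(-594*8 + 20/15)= -72899/1603350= -0.05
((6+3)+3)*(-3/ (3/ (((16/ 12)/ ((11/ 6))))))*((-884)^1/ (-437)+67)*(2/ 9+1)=-965216/ 1311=-736.24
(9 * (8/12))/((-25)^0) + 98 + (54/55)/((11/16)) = 63784/605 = 105.43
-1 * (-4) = 4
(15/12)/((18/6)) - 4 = -43/12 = -3.58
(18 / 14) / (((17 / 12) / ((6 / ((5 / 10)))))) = 1296 / 119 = 10.89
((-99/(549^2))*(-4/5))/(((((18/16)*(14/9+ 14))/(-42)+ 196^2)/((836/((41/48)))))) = 2354176/351643188535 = 0.00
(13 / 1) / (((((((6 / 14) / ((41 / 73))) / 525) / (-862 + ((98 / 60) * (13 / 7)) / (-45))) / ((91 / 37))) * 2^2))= -2765920388777 / 583416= -4740905.96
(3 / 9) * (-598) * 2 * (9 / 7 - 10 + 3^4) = -605176 / 21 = -28817.90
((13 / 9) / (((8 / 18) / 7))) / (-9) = -91 / 36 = -2.53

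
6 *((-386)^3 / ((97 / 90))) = -31056726240 / 97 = -320172435.46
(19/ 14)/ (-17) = -19/ 238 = -0.08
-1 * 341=-341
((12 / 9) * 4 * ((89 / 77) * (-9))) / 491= -4272 / 37807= -0.11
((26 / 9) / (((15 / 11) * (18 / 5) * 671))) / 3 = 13 / 44469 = 0.00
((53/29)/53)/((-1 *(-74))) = 1/2146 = 0.00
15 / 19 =0.79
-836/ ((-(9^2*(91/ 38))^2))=1207184/ 54331641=0.02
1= 1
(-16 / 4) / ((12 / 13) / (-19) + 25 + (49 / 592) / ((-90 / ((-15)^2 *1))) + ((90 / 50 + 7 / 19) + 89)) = -5848960 / 169492497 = -0.03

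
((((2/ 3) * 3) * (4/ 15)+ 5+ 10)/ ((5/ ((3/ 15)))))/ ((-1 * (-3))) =233/ 1125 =0.21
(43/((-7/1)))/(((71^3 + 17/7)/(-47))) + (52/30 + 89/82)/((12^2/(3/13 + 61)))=864858683521/721102501080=1.20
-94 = -94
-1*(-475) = 475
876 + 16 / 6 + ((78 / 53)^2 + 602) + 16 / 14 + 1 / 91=162572195 / 109551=1483.99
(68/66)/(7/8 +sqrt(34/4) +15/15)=-1360/3509 +1088 * sqrt(34)/10527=0.22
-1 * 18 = -18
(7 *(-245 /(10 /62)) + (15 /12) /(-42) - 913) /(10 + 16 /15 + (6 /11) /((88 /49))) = -1173538465 /1155686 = -1015.45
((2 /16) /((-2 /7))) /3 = -7 /48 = -0.15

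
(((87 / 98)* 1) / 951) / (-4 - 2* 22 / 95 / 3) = -8265 / 36782144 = -0.00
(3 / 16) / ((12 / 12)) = 0.19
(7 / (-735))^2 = 1 / 11025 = 0.00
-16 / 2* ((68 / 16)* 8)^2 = -9248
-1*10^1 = -10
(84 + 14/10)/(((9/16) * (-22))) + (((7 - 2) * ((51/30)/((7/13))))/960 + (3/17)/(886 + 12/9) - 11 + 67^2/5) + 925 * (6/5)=1815441103141/912320640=1989.92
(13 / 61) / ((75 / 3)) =13 / 1525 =0.01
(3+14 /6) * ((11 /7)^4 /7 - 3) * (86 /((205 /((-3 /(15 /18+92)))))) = 59079936 /383821459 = 0.15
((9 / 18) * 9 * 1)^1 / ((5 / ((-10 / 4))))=-9 / 4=-2.25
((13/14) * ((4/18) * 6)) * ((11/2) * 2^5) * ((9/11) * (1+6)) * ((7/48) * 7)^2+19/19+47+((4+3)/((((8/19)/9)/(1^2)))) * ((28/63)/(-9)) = 96563/72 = 1341.15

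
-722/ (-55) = 722/ 55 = 13.13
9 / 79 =0.11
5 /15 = 1 /3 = 0.33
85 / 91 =0.93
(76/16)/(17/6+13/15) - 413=-30467/74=-411.72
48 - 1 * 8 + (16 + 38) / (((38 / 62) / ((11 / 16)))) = 15287 / 152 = 100.57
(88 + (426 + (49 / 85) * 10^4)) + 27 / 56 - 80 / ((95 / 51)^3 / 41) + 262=984968864913 / 163244200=6033.71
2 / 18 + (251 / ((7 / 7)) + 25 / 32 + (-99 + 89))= 69665 / 288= 241.89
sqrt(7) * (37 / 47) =37 * sqrt(7) / 47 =2.08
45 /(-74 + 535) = 45 /461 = 0.10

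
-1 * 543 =-543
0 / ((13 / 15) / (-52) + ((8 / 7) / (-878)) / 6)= 0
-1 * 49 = -49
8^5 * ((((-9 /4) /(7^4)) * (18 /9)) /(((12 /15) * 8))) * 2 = -46080 /2401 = -19.19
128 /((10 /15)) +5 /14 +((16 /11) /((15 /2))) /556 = 61764067 /321090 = 192.36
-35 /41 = -0.85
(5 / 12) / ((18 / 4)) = 5 / 54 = 0.09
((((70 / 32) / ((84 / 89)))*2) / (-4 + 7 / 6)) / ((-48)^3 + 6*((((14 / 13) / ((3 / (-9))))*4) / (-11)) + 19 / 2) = 63635 / 4300942744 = 0.00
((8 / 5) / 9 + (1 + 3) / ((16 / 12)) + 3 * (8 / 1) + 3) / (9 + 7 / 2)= 2716 / 1125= 2.41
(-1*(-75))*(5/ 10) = 75/ 2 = 37.50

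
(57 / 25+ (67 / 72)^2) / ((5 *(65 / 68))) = 6931121 / 10530000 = 0.66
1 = 1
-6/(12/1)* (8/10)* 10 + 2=-2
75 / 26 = 2.88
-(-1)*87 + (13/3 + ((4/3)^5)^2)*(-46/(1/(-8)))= 485176703/59049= 8216.51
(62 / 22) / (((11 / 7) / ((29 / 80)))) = 6293 / 9680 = 0.65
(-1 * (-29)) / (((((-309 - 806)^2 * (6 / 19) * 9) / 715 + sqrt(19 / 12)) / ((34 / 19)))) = 22717874116080 / 2163357025927109 - 766183132 * sqrt(57) / 2163357025927109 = 0.01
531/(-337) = -531/337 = -1.58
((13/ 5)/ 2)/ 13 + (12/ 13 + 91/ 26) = 294/ 65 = 4.52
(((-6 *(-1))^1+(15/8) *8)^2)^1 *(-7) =-3087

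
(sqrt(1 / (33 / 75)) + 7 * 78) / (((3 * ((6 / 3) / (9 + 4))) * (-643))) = -1183 / 643-65 * sqrt(11) / 42438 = -1.84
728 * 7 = 5096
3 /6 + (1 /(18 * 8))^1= 73 /144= 0.51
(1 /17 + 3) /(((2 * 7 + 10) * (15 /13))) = 169 /1530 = 0.11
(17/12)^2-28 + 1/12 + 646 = 89293/144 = 620.09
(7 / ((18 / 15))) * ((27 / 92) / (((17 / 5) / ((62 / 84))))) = 2325 / 6256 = 0.37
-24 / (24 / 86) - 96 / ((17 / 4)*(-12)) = -1430 / 17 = -84.12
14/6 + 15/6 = 4.83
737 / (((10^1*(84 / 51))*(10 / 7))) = 12529 / 400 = 31.32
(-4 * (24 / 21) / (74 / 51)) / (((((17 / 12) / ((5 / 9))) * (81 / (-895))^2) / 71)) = -18199288000 / 1699299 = -10709.88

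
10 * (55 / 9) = 550 / 9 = 61.11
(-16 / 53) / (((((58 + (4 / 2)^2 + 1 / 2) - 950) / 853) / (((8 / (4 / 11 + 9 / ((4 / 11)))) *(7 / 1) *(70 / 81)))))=941602816 / 1684036575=0.56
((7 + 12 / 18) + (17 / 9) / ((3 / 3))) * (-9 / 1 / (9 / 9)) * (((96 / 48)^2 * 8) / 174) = -1376 / 87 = -15.82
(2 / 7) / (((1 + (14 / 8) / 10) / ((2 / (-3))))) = -160 / 987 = -0.16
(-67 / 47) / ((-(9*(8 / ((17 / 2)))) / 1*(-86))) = -1139 / 582048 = -0.00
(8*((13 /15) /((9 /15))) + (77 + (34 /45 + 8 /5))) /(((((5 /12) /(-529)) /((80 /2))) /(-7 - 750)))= 52424103136 /15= 3494940209.07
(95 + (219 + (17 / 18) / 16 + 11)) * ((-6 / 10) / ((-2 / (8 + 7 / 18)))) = 14136167 / 17280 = 818.07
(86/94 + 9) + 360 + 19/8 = 139981/376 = 372.29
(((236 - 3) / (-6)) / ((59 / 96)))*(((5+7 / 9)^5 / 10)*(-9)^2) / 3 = -708700315648 / 645165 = -1098479.17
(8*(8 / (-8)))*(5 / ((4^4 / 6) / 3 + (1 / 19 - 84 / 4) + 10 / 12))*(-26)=-5472 / 31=-176.52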